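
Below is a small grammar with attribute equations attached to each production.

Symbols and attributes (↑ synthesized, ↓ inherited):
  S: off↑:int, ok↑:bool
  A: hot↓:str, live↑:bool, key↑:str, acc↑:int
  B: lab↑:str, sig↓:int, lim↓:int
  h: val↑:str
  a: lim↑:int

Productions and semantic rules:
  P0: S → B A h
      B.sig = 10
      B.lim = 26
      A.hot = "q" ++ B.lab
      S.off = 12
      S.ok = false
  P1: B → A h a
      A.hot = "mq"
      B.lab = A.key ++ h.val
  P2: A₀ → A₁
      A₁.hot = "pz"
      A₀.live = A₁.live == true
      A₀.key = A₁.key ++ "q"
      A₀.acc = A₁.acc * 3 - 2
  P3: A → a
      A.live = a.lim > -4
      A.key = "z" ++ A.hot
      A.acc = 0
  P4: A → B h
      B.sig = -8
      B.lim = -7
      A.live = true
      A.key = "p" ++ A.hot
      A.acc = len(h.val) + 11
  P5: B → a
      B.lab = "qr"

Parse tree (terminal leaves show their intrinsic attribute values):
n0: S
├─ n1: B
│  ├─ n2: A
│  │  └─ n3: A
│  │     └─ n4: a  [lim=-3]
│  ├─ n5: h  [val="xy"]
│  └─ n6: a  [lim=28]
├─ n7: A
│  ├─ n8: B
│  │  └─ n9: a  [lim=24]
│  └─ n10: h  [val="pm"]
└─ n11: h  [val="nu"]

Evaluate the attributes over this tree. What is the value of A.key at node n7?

1. n1.sig = 10  [10]
2. n1.lim = 26  [26]
3. n2.hot = "mq"  ["mq"]
4. n3.hot = "pz"  ["pz"]
5. n4.lim = -3  [terminal]
6. n3.live = true  [a.lim > -4]
7. n3.key = "zpz"  ["z" ++ A.hot]
8. n3.acc = 0  [0]
9. n2.live = true  [A₁.live == true]
10. n2.key = "zpzq"  [A₁.key ++ "q"]
11. n2.acc = -2  [A₁.acc * 3 - 2]
12. n5.val = "xy"  [terminal]
13. n6.lim = 28  [terminal]
14. n1.lab = "zpzqxy"  [A.key ++ h.val]
15. n7.hot = "qzpzqxy"  ["q" ++ B.lab]
16. n8.sig = -8  [-8]
17. n8.lim = -7  [-7]
18. n9.lim = 24  [terminal]
19. n8.lab = "qr"  ["qr"]
20. n10.val = "pm"  [terminal]
21. n7.live = true  [true]
22. n7.key = "pqzpzqxy"  ["p" ++ A.hot]
23. n7.acc = 13  [len(h.val) + 11]
24. n11.val = "nu"  [terminal]
25. n0.off = 12  [12]
26. n0.ok = false  [false]

"pqzpzqxy"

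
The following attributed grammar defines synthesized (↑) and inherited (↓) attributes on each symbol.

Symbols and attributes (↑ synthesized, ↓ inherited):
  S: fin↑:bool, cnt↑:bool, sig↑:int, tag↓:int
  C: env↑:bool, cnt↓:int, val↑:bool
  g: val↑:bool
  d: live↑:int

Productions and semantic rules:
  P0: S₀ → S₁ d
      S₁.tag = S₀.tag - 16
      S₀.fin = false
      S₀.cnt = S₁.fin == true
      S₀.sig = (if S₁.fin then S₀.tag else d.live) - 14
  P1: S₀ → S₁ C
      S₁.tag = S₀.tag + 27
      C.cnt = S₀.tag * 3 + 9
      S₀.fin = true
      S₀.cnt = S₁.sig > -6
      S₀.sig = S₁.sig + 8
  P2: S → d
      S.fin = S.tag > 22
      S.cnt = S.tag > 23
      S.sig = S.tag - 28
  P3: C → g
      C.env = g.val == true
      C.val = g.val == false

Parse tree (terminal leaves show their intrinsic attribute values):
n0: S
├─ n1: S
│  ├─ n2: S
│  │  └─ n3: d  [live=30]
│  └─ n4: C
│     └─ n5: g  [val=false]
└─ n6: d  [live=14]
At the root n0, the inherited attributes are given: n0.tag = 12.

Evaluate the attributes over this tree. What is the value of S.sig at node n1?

1. n0.tag = 12  [given at root]
2. n1.tag = -4  [S₀.tag - 16]
3. n2.tag = 23  [S₀.tag + 27]
4. n3.live = 30  [terminal]
5. n2.fin = true  [S.tag > 22]
6. n2.cnt = false  [S.tag > 23]
7. n2.sig = -5  [S.tag - 28]
8. n4.cnt = -3  [S₀.tag * 3 + 9]
9. n5.val = false  [terminal]
10. n4.env = false  [g.val == true]
11. n4.val = true  [g.val == false]
12. n1.fin = true  [true]
13. n1.cnt = true  [S₁.sig > -6]
14. n1.sig = 3  [S₁.sig + 8]
15. n6.live = 14  [terminal]
16. n0.fin = false  [false]
17. n0.cnt = true  [S₁.fin == true]
18. n0.sig = -2  [(if S₁.fin then S₀.tag else d.live) - 14]

3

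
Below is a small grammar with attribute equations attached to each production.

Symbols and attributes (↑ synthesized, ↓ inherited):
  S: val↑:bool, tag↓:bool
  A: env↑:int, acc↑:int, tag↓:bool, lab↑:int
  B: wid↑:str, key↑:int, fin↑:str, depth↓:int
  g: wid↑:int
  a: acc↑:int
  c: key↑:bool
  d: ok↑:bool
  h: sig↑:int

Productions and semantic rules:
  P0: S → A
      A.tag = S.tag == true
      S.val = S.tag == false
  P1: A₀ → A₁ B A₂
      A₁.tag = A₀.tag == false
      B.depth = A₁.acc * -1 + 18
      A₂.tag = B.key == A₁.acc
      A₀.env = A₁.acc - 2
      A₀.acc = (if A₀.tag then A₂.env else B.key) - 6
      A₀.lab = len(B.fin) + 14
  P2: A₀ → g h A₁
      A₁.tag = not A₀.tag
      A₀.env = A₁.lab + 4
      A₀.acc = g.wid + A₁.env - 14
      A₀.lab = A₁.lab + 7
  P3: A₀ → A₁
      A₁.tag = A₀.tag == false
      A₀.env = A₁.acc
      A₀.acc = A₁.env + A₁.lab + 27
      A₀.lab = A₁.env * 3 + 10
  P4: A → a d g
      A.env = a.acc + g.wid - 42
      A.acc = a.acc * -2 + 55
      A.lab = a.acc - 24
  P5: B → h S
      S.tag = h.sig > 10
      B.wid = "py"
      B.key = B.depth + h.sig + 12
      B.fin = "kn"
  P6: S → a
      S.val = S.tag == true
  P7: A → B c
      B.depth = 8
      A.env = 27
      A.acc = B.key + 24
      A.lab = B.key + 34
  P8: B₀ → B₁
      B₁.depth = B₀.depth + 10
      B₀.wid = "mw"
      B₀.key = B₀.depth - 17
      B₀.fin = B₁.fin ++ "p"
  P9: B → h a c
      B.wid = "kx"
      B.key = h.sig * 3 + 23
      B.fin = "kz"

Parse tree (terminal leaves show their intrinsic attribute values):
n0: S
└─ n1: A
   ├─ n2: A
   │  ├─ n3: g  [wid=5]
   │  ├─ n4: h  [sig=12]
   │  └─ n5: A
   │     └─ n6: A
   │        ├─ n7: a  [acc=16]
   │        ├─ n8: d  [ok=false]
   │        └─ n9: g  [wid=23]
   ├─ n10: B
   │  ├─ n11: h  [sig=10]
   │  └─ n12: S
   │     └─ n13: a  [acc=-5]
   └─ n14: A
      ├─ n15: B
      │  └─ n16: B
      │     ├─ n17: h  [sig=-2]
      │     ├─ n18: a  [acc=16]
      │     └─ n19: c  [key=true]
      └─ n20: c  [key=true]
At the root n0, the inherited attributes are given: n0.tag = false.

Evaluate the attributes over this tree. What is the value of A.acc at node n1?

20

1. n0.tag = false  [given at root]
2. n1.tag = false  [S.tag == true]
3. n2.tag = true  [A₀.tag == false]
4. n3.wid = 5  [terminal]
5. n4.sig = 12  [terminal]
6. n5.tag = false  [not A₀.tag]
7. n6.tag = true  [A₀.tag == false]
8. n7.acc = 16  [terminal]
9. n8.ok = false  [terminal]
10. n9.wid = 23  [terminal]
11. n6.env = -3  [a.acc + g.wid - 42]
12. n6.acc = 23  [a.acc * -2 + 55]
13. n6.lab = -8  [a.acc - 24]
14. n5.env = 23  [A₁.acc]
15. n5.acc = 16  [A₁.env + A₁.lab + 27]
16. n5.lab = 1  [A₁.env * 3 + 10]
17. n2.env = 5  [A₁.lab + 4]
18. n2.acc = 14  [g.wid + A₁.env - 14]
19. n2.lab = 8  [A₁.lab + 7]
20. n10.depth = 4  [A₁.acc * -1 + 18]
21. n11.sig = 10  [terminal]
22. n12.tag = false  [h.sig > 10]
23. n13.acc = -5  [terminal]
24. n12.val = false  [S.tag == true]
25. n10.wid = "py"  ["py"]
26. n10.key = 26  [B.depth + h.sig + 12]
27. n10.fin = "kn"  ["kn"]
28. n14.tag = false  [B.key == A₁.acc]
29. n15.depth = 8  [8]
30. n16.depth = 18  [B₀.depth + 10]
31. n17.sig = -2  [terminal]
32. n18.acc = 16  [terminal]
33. n19.key = true  [terminal]
34. n16.wid = "kx"  ["kx"]
35. n16.key = 17  [h.sig * 3 + 23]
36. n16.fin = "kz"  ["kz"]
37. n15.wid = "mw"  ["mw"]
38. n15.key = -9  [B₀.depth - 17]
39. n15.fin = "kzp"  [B₁.fin ++ "p"]
40. n20.key = true  [terminal]
41. n14.env = 27  [27]
42. n14.acc = 15  [B.key + 24]
43. n14.lab = 25  [B.key + 34]
44. n1.env = 12  [A₁.acc - 2]
45. n1.acc = 20  [(if A₀.tag then A₂.env else B.key) - 6]
46. n1.lab = 16  [len(B.fin) + 14]
47. n0.val = true  [S.tag == false]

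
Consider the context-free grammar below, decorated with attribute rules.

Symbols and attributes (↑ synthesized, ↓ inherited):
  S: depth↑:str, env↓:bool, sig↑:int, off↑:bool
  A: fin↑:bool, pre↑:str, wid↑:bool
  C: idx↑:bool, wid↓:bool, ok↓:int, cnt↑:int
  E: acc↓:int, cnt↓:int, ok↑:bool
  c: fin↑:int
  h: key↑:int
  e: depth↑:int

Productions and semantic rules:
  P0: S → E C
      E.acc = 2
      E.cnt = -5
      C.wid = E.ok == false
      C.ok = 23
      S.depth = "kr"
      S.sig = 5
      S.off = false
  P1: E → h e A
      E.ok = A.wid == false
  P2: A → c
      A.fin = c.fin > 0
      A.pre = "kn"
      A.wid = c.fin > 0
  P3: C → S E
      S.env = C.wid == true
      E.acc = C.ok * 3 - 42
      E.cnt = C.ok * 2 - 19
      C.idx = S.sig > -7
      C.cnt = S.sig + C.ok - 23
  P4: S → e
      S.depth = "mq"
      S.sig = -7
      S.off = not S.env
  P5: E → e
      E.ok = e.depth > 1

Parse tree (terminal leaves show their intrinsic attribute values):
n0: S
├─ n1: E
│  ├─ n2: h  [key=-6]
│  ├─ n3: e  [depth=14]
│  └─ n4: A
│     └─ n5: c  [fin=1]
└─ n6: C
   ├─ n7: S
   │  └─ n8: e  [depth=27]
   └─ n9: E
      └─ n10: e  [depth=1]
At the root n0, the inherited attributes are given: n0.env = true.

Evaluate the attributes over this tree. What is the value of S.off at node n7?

false

1. n0.env = true  [given at root]
2. n1.acc = 2  [2]
3. n1.cnt = -5  [-5]
4. n2.key = -6  [terminal]
5. n3.depth = 14  [terminal]
6. n5.fin = 1  [terminal]
7. n4.fin = true  [c.fin > 0]
8. n4.pre = "kn"  ["kn"]
9. n4.wid = true  [c.fin > 0]
10. n1.ok = false  [A.wid == false]
11. n6.wid = true  [E.ok == false]
12. n6.ok = 23  [23]
13. n7.env = true  [C.wid == true]
14. n8.depth = 27  [terminal]
15. n7.depth = "mq"  ["mq"]
16. n7.sig = -7  [-7]
17. n7.off = false  [not S.env]
18. n9.acc = 27  [C.ok * 3 - 42]
19. n9.cnt = 27  [C.ok * 2 - 19]
20. n10.depth = 1  [terminal]
21. n9.ok = false  [e.depth > 1]
22. n6.idx = false  [S.sig > -7]
23. n6.cnt = -7  [S.sig + C.ok - 23]
24. n0.depth = "kr"  ["kr"]
25. n0.sig = 5  [5]
26. n0.off = false  [false]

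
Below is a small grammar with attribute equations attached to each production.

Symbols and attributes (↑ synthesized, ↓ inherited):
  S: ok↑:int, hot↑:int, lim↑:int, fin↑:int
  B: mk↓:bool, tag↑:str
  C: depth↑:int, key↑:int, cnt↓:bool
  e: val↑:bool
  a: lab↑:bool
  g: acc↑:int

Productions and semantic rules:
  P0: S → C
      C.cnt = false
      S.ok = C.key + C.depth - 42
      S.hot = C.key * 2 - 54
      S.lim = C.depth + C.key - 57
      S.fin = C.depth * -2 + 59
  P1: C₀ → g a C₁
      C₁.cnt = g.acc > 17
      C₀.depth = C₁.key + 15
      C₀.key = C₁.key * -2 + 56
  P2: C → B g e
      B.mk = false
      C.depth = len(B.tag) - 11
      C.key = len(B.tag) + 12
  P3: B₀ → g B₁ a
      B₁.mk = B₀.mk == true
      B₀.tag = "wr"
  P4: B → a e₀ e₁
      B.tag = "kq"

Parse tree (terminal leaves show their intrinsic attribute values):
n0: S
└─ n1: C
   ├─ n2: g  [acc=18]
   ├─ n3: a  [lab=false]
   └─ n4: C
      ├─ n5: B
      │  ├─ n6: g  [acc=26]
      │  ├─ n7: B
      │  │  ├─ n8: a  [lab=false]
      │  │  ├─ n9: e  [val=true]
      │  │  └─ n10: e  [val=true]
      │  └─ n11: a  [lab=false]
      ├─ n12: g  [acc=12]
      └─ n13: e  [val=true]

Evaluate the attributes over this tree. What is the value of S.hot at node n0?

1. n1.cnt = false  [false]
2. n2.acc = 18  [terminal]
3. n3.lab = false  [terminal]
4. n4.cnt = true  [g.acc > 17]
5. n5.mk = false  [false]
6. n6.acc = 26  [terminal]
7. n7.mk = false  [B₀.mk == true]
8. n8.lab = false  [terminal]
9. n9.val = true  [terminal]
10. n10.val = true  [terminal]
11. n7.tag = "kq"  ["kq"]
12. n11.lab = false  [terminal]
13. n5.tag = "wr"  ["wr"]
14. n12.acc = 12  [terminal]
15. n13.val = true  [terminal]
16. n4.depth = -9  [len(B.tag) - 11]
17. n4.key = 14  [len(B.tag) + 12]
18. n1.depth = 29  [C₁.key + 15]
19. n1.key = 28  [C₁.key * -2 + 56]
20. n0.ok = 15  [C.key + C.depth - 42]
21. n0.hot = 2  [C.key * 2 - 54]
22. n0.lim = 0  [C.depth + C.key - 57]
23. n0.fin = 1  [C.depth * -2 + 59]

2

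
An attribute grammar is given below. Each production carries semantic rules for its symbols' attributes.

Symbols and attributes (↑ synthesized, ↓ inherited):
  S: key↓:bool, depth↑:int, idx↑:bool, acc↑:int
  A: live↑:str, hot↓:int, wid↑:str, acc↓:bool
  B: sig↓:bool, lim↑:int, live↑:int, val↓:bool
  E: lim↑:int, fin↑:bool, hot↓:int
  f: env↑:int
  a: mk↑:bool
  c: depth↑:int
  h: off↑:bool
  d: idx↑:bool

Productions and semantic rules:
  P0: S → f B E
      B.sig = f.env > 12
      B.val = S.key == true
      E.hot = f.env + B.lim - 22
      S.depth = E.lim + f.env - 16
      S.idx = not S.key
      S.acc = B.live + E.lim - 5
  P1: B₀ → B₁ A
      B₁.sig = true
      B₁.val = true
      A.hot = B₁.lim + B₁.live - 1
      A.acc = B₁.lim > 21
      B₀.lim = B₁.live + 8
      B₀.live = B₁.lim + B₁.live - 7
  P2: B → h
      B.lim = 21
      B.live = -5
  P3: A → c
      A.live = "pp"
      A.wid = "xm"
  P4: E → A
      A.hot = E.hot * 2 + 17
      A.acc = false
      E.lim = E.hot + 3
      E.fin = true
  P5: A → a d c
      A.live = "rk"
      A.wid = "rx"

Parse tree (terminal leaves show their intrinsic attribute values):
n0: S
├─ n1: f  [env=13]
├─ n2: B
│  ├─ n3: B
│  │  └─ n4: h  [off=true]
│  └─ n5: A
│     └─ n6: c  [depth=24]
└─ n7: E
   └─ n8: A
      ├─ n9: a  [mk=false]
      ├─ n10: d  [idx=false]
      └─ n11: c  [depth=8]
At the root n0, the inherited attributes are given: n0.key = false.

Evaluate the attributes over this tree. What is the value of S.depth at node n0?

-6

1. n0.key = false  [given at root]
2. n1.env = 13  [terminal]
3. n2.sig = true  [f.env > 12]
4. n2.val = false  [S.key == true]
5. n3.sig = true  [true]
6. n3.val = true  [true]
7. n4.off = true  [terminal]
8. n3.lim = 21  [21]
9. n3.live = -5  [-5]
10. n5.hot = 15  [B₁.lim + B₁.live - 1]
11. n5.acc = false  [B₁.lim > 21]
12. n6.depth = 24  [terminal]
13. n5.live = "pp"  ["pp"]
14. n5.wid = "xm"  ["xm"]
15. n2.lim = 3  [B₁.live + 8]
16. n2.live = 9  [B₁.lim + B₁.live - 7]
17. n7.hot = -6  [f.env + B.lim - 22]
18. n8.hot = 5  [E.hot * 2 + 17]
19. n8.acc = false  [false]
20. n9.mk = false  [terminal]
21. n10.idx = false  [terminal]
22. n11.depth = 8  [terminal]
23. n8.live = "rk"  ["rk"]
24. n8.wid = "rx"  ["rx"]
25. n7.lim = -3  [E.hot + 3]
26. n7.fin = true  [true]
27. n0.depth = -6  [E.lim + f.env - 16]
28. n0.idx = true  [not S.key]
29. n0.acc = 1  [B.live + E.lim - 5]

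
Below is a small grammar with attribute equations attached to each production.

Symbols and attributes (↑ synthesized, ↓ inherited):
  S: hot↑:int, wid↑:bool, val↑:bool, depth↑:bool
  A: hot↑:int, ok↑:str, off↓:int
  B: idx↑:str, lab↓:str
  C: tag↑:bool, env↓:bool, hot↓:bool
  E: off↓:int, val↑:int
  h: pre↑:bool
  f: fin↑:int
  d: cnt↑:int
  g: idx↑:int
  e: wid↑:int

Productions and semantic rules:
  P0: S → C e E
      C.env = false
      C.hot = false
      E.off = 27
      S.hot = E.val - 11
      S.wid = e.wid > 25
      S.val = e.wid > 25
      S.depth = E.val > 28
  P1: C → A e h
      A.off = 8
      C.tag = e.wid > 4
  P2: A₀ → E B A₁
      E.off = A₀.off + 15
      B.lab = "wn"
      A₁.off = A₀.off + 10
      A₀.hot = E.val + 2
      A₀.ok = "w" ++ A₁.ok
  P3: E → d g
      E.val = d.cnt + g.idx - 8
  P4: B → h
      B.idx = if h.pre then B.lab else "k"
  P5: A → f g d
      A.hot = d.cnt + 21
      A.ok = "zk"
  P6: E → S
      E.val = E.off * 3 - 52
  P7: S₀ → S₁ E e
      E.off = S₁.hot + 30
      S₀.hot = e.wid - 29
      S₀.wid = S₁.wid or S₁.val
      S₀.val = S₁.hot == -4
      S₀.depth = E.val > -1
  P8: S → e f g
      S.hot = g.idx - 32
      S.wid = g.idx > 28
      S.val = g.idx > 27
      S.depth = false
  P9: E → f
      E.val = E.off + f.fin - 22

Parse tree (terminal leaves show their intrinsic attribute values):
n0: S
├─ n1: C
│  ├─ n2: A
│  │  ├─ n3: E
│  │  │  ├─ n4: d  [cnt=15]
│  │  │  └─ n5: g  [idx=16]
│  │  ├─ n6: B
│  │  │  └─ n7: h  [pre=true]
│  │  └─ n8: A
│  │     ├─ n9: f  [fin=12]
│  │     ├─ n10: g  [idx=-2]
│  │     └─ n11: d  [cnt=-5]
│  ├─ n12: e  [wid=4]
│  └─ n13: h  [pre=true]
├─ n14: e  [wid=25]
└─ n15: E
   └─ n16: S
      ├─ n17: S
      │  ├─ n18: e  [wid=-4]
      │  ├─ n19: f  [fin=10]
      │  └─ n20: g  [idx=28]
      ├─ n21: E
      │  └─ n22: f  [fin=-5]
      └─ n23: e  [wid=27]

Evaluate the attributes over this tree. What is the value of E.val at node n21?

-1

1. n1.env = false  [false]
2. n1.hot = false  [false]
3. n2.off = 8  [8]
4. n3.off = 23  [A₀.off + 15]
5. n4.cnt = 15  [terminal]
6. n5.idx = 16  [terminal]
7. n3.val = 23  [d.cnt + g.idx - 8]
8. n6.lab = "wn"  ["wn"]
9. n7.pre = true  [terminal]
10. n6.idx = "wn"  [if h.pre then B.lab else "k"]
11. n8.off = 18  [A₀.off + 10]
12. n9.fin = 12  [terminal]
13. n10.idx = -2  [terminal]
14. n11.cnt = -5  [terminal]
15. n8.hot = 16  [d.cnt + 21]
16. n8.ok = "zk"  ["zk"]
17. n2.hot = 25  [E.val + 2]
18. n2.ok = "wzk"  ["w" ++ A₁.ok]
19. n12.wid = 4  [terminal]
20. n13.pre = true  [terminal]
21. n1.tag = false  [e.wid > 4]
22. n14.wid = 25  [terminal]
23. n15.off = 27  [27]
24. n18.wid = -4  [terminal]
25. n19.fin = 10  [terminal]
26. n20.idx = 28  [terminal]
27. n17.hot = -4  [g.idx - 32]
28. n17.wid = false  [g.idx > 28]
29. n17.val = true  [g.idx > 27]
30. n17.depth = false  [false]
31. n21.off = 26  [S₁.hot + 30]
32. n22.fin = -5  [terminal]
33. n21.val = -1  [E.off + f.fin - 22]
34. n23.wid = 27  [terminal]
35. n16.hot = -2  [e.wid - 29]
36. n16.wid = true  [S₁.wid or S₁.val]
37. n16.val = true  [S₁.hot == -4]
38. n16.depth = false  [E.val > -1]
39. n15.val = 29  [E.off * 3 - 52]
40. n0.hot = 18  [E.val - 11]
41. n0.wid = false  [e.wid > 25]
42. n0.val = false  [e.wid > 25]
43. n0.depth = true  [E.val > 28]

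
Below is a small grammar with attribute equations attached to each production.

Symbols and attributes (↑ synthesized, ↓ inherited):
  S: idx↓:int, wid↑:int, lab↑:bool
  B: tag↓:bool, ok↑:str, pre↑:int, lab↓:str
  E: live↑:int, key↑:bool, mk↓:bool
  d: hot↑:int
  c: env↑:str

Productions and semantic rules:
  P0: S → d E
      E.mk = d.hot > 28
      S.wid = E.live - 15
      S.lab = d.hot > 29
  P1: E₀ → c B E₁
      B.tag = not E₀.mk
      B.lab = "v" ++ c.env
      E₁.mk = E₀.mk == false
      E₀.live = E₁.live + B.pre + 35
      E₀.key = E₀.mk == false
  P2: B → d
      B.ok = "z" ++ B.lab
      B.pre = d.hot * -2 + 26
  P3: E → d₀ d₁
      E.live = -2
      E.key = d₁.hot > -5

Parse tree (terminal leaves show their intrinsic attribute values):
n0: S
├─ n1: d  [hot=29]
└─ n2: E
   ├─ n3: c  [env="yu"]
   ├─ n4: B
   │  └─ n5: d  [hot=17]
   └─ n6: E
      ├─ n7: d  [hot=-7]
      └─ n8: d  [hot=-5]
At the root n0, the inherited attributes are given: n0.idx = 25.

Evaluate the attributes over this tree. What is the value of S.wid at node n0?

1. n0.idx = 25  [given at root]
2. n1.hot = 29  [terminal]
3. n2.mk = true  [d.hot > 28]
4. n3.env = "yu"  [terminal]
5. n4.tag = false  [not E₀.mk]
6. n4.lab = "vyu"  ["v" ++ c.env]
7. n5.hot = 17  [terminal]
8. n4.ok = "zvyu"  ["z" ++ B.lab]
9. n4.pre = -8  [d.hot * -2 + 26]
10. n6.mk = false  [E₀.mk == false]
11. n7.hot = -7  [terminal]
12. n8.hot = -5  [terminal]
13. n6.live = -2  [-2]
14. n6.key = false  [d₁.hot > -5]
15. n2.live = 25  [E₁.live + B.pre + 35]
16. n2.key = false  [E₀.mk == false]
17. n0.wid = 10  [E.live - 15]
18. n0.lab = false  [d.hot > 29]

10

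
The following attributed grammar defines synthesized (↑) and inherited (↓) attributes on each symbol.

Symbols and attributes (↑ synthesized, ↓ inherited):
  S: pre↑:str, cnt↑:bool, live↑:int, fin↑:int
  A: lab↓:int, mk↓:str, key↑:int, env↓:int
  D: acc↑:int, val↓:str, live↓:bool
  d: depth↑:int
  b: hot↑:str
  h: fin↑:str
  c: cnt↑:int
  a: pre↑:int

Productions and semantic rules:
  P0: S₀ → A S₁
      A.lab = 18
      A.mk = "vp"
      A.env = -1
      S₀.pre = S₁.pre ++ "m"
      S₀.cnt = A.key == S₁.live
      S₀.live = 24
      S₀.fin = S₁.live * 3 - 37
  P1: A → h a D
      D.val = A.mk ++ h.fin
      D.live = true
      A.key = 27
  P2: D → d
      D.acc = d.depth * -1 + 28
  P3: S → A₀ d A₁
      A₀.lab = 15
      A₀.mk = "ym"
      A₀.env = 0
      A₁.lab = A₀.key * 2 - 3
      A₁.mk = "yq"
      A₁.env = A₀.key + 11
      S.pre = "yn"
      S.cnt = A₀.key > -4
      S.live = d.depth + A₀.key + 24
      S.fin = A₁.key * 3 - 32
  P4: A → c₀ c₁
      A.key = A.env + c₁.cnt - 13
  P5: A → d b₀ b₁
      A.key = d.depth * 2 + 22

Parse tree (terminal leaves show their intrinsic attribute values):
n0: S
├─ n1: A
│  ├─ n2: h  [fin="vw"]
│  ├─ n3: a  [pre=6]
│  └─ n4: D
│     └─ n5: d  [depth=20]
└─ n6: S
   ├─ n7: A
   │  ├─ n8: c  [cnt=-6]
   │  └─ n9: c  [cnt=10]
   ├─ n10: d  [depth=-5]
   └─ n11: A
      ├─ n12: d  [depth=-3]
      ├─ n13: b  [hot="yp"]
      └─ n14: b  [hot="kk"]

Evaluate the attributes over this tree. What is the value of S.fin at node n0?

1. n1.lab = 18  [18]
2. n1.mk = "vp"  ["vp"]
3. n1.env = -1  [-1]
4. n2.fin = "vw"  [terminal]
5. n3.pre = 6  [terminal]
6. n4.val = "vpvw"  [A.mk ++ h.fin]
7. n4.live = true  [true]
8. n5.depth = 20  [terminal]
9. n4.acc = 8  [d.depth * -1 + 28]
10. n1.key = 27  [27]
11. n7.lab = 15  [15]
12. n7.mk = "ym"  ["ym"]
13. n7.env = 0  [0]
14. n8.cnt = -6  [terminal]
15. n9.cnt = 10  [terminal]
16. n7.key = -3  [A.env + c₁.cnt - 13]
17. n10.depth = -5  [terminal]
18. n11.lab = -9  [A₀.key * 2 - 3]
19. n11.mk = "yq"  ["yq"]
20. n11.env = 8  [A₀.key + 11]
21. n12.depth = -3  [terminal]
22. n13.hot = "yp"  [terminal]
23. n14.hot = "kk"  [terminal]
24. n11.key = 16  [d.depth * 2 + 22]
25. n6.pre = "yn"  ["yn"]
26. n6.cnt = true  [A₀.key > -4]
27. n6.live = 16  [d.depth + A₀.key + 24]
28. n6.fin = 16  [A₁.key * 3 - 32]
29. n0.pre = "ynm"  [S₁.pre ++ "m"]
30. n0.cnt = false  [A.key == S₁.live]
31. n0.live = 24  [24]
32. n0.fin = 11  [S₁.live * 3 - 37]

11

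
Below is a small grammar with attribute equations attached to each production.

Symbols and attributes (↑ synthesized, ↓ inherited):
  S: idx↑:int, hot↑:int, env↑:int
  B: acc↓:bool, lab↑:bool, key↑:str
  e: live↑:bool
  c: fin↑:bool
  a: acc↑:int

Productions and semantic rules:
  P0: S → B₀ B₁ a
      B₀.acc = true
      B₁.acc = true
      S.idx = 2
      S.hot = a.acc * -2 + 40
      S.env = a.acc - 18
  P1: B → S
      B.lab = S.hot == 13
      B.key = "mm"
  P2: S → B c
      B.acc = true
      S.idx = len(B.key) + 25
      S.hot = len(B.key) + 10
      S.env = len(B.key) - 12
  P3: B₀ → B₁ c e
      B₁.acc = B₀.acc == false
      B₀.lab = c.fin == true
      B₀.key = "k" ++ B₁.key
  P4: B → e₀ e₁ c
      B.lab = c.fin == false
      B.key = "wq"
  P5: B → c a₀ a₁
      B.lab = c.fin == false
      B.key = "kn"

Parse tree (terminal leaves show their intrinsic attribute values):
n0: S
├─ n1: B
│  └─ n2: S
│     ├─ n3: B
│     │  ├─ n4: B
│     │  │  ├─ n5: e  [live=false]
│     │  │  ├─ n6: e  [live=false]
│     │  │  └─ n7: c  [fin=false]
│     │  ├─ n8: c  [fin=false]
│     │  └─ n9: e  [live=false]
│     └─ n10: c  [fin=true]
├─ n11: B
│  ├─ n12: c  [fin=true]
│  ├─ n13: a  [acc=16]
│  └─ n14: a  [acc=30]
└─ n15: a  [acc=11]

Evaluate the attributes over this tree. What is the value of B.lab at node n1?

true

1. n1.acc = true  [true]
2. n3.acc = true  [true]
3. n4.acc = false  [B₀.acc == false]
4. n5.live = false  [terminal]
5. n6.live = false  [terminal]
6. n7.fin = false  [terminal]
7. n4.lab = true  [c.fin == false]
8. n4.key = "wq"  ["wq"]
9. n8.fin = false  [terminal]
10. n9.live = false  [terminal]
11. n3.lab = false  [c.fin == true]
12. n3.key = "kwq"  ["k" ++ B₁.key]
13. n10.fin = true  [terminal]
14. n2.idx = 28  [len(B.key) + 25]
15. n2.hot = 13  [len(B.key) + 10]
16. n2.env = -9  [len(B.key) - 12]
17. n1.lab = true  [S.hot == 13]
18. n1.key = "mm"  ["mm"]
19. n11.acc = true  [true]
20. n12.fin = true  [terminal]
21. n13.acc = 16  [terminal]
22. n14.acc = 30  [terminal]
23. n11.lab = false  [c.fin == false]
24. n11.key = "kn"  ["kn"]
25. n15.acc = 11  [terminal]
26. n0.idx = 2  [2]
27. n0.hot = 18  [a.acc * -2 + 40]
28. n0.env = -7  [a.acc - 18]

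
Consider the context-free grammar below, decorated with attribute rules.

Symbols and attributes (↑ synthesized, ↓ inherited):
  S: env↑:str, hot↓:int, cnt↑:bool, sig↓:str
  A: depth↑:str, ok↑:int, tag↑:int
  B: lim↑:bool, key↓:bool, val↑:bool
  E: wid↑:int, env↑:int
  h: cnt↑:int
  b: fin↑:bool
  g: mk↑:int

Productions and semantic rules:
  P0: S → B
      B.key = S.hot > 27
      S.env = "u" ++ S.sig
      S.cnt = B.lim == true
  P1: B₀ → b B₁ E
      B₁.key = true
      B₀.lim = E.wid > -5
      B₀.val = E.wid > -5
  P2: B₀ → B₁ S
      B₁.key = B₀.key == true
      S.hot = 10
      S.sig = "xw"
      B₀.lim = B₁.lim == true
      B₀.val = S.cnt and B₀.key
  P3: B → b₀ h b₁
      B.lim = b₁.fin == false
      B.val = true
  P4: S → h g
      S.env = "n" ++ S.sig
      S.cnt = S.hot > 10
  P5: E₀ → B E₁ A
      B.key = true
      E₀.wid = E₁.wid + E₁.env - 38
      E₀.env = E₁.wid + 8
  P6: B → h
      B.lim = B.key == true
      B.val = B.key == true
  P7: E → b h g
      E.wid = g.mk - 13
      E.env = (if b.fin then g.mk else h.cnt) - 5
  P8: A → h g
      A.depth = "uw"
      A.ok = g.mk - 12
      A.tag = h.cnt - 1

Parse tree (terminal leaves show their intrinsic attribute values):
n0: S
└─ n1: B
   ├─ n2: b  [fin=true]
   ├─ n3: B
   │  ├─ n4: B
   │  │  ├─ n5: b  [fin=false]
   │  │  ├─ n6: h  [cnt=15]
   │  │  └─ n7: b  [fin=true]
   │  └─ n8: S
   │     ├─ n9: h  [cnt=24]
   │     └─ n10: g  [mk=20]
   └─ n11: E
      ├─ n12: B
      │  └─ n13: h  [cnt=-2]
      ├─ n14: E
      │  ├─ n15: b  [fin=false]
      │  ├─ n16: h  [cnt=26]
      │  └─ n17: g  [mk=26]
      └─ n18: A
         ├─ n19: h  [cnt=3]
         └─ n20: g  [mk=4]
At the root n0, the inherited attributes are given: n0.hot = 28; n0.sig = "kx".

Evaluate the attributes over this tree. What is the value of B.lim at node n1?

1. n0.hot = 28  [given at root]
2. n0.sig = "kx"  [given at root]
3. n1.key = true  [S.hot > 27]
4. n2.fin = true  [terminal]
5. n3.key = true  [true]
6. n4.key = true  [B₀.key == true]
7. n5.fin = false  [terminal]
8. n6.cnt = 15  [terminal]
9. n7.fin = true  [terminal]
10. n4.lim = false  [b₁.fin == false]
11. n4.val = true  [true]
12. n8.hot = 10  [10]
13. n8.sig = "xw"  ["xw"]
14. n9.cnt = 24  [terminal]
15. n10.mk = 20  [terminal]
16. n8.env = "nxw"  ["n" ++ S.sig]
17. n8.cnt = false  [S.hot > 10]
18. n3.lim = false  [B₁.lim == true]
19. n3.val = false  [S.cnt and B₀.key]
20. n12.key = true  [true]
21. n13.cnt = -2  [terminal]
22. n12.lim = true  [B.key == true]
23. n12.val = true  [B.key == true]
24. n15.fin = false  [terminal]
25. n16.cnt = 26  [terminal]
26. n17.mk = 26  [terminal]
27. n14.wid = 13  [g.mk - 13]
28. n14.env = 21  [(if b.fin then g.mk else h.cnt) - 5]
29. n19.cnt = 3  [terminal]
30. n20.mk = 4  [terminal]
31. n18.depth = "uw"  ["uw"]
32. n18.ok = -8  [g.mk - 12]
33. n18.tag = 2  [h.cnt - 1]
34. n11.wid = -4  [E₁.wid + E₁.env - 38]
35. n11.env = 21  [E₁.wid + 8]
36. n1.lim = true  [E.wid > -5]
37. n1.val = true  [E.wid > -5]
38. n0.env = "ukx"  ["u" ++ S.sig]
39. n0.cnt = true  [B.lim == true]

true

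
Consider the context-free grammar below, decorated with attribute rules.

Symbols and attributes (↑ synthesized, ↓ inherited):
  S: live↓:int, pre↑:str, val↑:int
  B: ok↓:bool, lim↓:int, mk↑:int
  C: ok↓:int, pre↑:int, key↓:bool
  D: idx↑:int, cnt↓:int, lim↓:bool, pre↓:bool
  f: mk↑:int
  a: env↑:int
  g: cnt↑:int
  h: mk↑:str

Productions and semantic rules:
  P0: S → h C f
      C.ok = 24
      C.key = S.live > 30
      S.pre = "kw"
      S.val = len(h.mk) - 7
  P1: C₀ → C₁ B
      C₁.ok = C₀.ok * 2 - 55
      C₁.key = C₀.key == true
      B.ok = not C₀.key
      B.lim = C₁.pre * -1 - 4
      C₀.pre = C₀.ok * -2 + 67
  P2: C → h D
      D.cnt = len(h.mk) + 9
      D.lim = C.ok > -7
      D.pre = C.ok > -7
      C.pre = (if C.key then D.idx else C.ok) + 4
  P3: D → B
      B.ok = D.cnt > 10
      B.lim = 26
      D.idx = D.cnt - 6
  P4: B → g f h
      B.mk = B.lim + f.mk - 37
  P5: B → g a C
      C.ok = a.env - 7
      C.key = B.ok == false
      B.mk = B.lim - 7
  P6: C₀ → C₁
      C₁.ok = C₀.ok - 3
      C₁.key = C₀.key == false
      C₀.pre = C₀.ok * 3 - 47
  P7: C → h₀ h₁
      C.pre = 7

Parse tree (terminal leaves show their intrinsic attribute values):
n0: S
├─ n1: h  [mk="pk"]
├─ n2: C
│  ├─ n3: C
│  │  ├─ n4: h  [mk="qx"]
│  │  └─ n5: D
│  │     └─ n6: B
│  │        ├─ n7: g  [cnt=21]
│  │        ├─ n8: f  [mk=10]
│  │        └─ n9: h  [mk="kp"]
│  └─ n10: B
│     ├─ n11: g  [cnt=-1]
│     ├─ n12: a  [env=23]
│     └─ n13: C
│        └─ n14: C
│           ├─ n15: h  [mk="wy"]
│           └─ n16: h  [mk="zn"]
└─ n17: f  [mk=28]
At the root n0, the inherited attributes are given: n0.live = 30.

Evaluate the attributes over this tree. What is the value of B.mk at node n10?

1. n0.live = 30  [given at root]
2. n1.mk = "pk"  [terminal]
3. n2.ok = 24  [24]
4. n2.key = false  [S.live > 30]
5. n3.ok = -7  [C₀.ok * 2 - 55]
6. n3.key = false  [C₀.key == true]
7. n4.mk = "qx"  [terminal]
8. n5.cnt = 11  [len(h.mk) + 9]
9. n5.lim = false  [C.ok > -7]
10. n5.pre = false  [C.ok > -7]
11. n6.ok = true  [D.cnt > 10]
12. n6.lim = 26  [26]
13. n7.cnt = 21  [terminal]
14. n8.mk = 10  [terminal]
15. n9.mk = "kp"  [terminal]
16. n6.mk = -1  [B.lim + f.mk - 37]
17. n5.idx = 5  [D.cnt - 6]
18. n3.pre = -3  [(if C.key then D.idx else C.ok) + 4]
19. n10.ok = true  [not C₀.key]
20. n10.lim = -1  [C₁.pre * -1 - 4]
21. n11.cnt = -1  [terminal]
22. n12.env = 23  [terminal]
23. n13.ok = 16  [a.env - 7]
24. n13.key = false  [B.ok == false]
25. n14.ok = 13  [C₀.ok - 3]
26. n14.key = true  [C₀.key == false]
27. n15.mk = "wy"  [terminal]
28. n16.mk = "zn"  [terminal]
29. n14.pre = 7  [7]
30. n13.pre = 1  [C₀.ok * 3 - 47]
31. n10.mk = -8  [B.lim - 7]
32. n2.pre = 19  [C₀.ok * -2 + 67]
33. n17.mk = 28  [terminal]
34. n0.pre = "kw"  ["kw"]
35. n0.val = -5  [len(h.mk) - 7]

-8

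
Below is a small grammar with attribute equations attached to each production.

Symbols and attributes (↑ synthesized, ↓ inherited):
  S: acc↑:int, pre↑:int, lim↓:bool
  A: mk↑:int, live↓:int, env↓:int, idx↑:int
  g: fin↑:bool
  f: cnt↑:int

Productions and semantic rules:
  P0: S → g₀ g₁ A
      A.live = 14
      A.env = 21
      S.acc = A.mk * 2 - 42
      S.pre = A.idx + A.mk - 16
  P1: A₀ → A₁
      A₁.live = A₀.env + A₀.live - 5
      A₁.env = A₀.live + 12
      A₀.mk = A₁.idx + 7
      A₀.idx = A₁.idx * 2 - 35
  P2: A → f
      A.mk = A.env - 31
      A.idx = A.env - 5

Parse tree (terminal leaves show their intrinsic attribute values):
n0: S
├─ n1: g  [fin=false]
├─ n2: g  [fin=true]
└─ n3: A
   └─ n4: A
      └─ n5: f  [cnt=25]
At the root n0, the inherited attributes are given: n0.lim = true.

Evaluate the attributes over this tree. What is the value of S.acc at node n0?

14

1. n0.lim = true  [given at root]
2. n1.fin = false  [terminal]
3. n2.fin = true  [terminal]
4. n3.live = 14  [14]
5. n3.env = 21  [21]
6. n4.live = 30  [A₀.env + A₀.live - 5]
7. n4.env = 26  [A₀.live + 12]
8. n5.cnt = 25  [terminal]
9. n4.mk = -5  [A.env - 31]
10. n4.idx = 21  [A.env - 5]
11. n3.mk = 28  [A₁.idx + 7]
12. n3.idx = 7  [A₁.idx * 2 - 35]
13. n0.acc = 14  [A.mk * 2 - 42]
14. n0.pre = 19  [A.idx + A.mk - 16]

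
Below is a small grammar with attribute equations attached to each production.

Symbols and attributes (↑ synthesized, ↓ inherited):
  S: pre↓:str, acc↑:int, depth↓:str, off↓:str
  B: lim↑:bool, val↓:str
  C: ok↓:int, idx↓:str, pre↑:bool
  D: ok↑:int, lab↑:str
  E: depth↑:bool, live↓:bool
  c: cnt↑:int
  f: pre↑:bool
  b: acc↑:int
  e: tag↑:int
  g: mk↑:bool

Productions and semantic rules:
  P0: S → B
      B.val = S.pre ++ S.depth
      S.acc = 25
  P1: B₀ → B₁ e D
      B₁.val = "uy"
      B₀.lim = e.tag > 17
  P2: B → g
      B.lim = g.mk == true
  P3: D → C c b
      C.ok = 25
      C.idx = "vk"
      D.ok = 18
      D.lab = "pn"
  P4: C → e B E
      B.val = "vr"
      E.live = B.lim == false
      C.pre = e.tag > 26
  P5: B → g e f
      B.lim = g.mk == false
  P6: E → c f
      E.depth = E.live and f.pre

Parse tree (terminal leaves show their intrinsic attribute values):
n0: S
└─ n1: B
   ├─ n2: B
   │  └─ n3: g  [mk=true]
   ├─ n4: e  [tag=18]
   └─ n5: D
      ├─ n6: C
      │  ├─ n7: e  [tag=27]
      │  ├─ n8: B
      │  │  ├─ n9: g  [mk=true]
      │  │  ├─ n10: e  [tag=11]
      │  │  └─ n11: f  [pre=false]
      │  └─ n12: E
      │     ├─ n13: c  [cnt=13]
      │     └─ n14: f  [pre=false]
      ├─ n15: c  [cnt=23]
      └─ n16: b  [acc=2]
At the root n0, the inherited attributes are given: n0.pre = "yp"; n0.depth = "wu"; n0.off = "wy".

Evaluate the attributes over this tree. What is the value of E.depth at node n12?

false

1. n0.pre = "yp"  [given at root]
2. n0.depth = "wu"  [given at root]
3. n0.off = "wy"  [given at root]
4. n1.val = "ypwu"  [S.pre ++ S.depth]
5. n2.val = "uy"  ["uy"]
6. n3.mk = true  [terminal]
7. n2.lim = true  [g.mk == true]
8. n4.tag = 18  [terminal]
9. n6.ok = 25  [25]
10. n6.idx = "vk"  ["vk"]
11. n7.tag = 27  [terminal]
12. n8.val = "vr"  ["vr"]
13. n9.mk = true  [terminal]
14. n10.tag = 11  [terminal]
15. n11.pre = false  [terminal]
16. n8.lim = false  [g.mk == false]
17. n12.live = true  [B.lim == false]
18. n13.cnt = 13  [terminal]
19. n14.pre = false  [terminal]
20. n12.depth = false  [E.live and f.pre]
21. n6.pre = true  [e.tag > 26]
22. n15.cnt = 23  [terminal]
23. n16.acc = 2  [terminal]
24. n5.ok = 18  [18]
25. n5.lab = "pn"  ["pn"]
26. n1.lim = true  [e.tag > 17]
27. n0.acc = 25  [25]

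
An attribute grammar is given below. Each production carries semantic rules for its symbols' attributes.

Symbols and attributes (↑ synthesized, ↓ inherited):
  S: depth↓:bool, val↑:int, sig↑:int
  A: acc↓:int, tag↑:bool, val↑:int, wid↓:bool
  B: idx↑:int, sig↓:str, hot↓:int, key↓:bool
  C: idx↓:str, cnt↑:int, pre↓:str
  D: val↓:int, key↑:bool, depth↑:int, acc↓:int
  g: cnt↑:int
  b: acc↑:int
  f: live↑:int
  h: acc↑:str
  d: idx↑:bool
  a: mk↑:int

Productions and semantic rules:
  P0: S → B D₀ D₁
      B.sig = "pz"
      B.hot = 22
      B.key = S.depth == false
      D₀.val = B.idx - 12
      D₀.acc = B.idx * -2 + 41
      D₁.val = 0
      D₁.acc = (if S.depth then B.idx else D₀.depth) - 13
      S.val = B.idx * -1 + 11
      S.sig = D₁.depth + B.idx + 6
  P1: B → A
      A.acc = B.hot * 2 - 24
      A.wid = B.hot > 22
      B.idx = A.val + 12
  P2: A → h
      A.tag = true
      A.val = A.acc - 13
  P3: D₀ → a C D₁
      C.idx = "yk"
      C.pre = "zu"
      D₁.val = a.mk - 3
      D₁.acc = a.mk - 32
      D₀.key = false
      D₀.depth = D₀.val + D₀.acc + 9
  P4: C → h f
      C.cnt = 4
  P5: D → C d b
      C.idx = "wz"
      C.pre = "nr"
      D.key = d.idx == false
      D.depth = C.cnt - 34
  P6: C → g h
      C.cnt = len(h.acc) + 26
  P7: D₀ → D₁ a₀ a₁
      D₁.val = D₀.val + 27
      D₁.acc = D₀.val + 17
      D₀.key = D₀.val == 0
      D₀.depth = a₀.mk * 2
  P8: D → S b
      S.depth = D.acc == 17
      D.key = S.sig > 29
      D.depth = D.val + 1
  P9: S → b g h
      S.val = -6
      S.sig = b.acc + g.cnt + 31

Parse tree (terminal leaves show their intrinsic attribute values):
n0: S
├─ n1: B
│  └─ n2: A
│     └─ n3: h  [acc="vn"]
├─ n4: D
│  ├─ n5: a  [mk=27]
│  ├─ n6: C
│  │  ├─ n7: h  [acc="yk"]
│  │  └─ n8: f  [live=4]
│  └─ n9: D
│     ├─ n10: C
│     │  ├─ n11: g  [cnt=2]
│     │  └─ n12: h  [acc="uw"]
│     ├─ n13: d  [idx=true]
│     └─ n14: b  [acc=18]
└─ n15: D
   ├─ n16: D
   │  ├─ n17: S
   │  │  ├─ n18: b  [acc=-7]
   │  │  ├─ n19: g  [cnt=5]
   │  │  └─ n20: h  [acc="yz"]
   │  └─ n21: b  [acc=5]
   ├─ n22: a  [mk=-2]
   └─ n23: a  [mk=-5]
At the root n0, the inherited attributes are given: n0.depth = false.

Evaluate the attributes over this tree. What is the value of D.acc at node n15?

6

1. n0.depth = false  [given at root]
2. n1.sig = "pz"  ["pz"]
3. n1.hot = 22  [22]
4. n1.key = true  [S.depth == false]
5. n2.acc = 20  [B.hot * 2 - 24]
6. n2.wid = false  [B.hot > 22]
7. n3.acc = "vn"  [terminal]
8. n2.tag = true  [true]
9. n2.val = 7  [A.acc - 13]
10. n1.idx = 19  [A.val + 12]
11. n4.val = 7  [B.idx - 12]
12. n4.acc = 3  [B.idx * -2 + 41]
13. n5.mk = 27  [terminal]
14. n6.idx = "yk"  ["yk"]
15. n6.pre = "zu"  ["zu"]
16. n7.acc = "yk"  [terminal]
17. n8.live = 4  [terminal]
18. n6.cnt = 4  [4]
19. n9.val = 24  [a.mk - 3]
20. n9.acc = -5  [a.mk - 32]
21. n10.idx = "wz"  ["wz"]
22. n10.pre = "nr"  ["nr"]
23. n11.cnt = 2  [terminal]
24. n12.acc = "uw"  [terminal]
25. n10.cnt = 28  [len(h.acc) + 26]
26. n13.idx = true  [terminal]
27. n14.acc = 18  [terminal]
28. n9.key = false  [d.idx == false]
29. n9.depth = -6  [C.cnt - 34]
30. n4.key = false  [false]
31. n4.depth = 19  [D₀.val + D₀.acc + 9]
32. n15.val = 0  [0]
33. n15.acc = 6  [(if S.depth then B.idx else D₀.depth) - 13]
34. n16.val = 27  [D₀.val + 27]
35. n16.acc = 17  [D₀.val + 17]
36. n17.depth = true  [D.acc == 17]
37. n18.acc = -7  [terminal]
38. n19.cnt = 5  [terminal]
39. n20.acc = "yz"  [terminal]
40. n17.val = -6  [-6]
41. n17.sig = 29  [b.acc + g.cnt + 31]
42. n21.acc = 5  [terminal]
43. n16.key = false  [S.sig > 29]
44. n16.depth = 28  [D.val + 1]
45. n22.mk = -2  [terminal]
46. n23.mk = -5  [terminal]
47. n15.key = true  [D₀.val == 0]
48. n15.depth = -4  [a₀.mk * 2]
49. n0.val = -8  [B.idx * -1 + 11]
50. n0.sig = 21  [D₁.depth + B.idx + 6]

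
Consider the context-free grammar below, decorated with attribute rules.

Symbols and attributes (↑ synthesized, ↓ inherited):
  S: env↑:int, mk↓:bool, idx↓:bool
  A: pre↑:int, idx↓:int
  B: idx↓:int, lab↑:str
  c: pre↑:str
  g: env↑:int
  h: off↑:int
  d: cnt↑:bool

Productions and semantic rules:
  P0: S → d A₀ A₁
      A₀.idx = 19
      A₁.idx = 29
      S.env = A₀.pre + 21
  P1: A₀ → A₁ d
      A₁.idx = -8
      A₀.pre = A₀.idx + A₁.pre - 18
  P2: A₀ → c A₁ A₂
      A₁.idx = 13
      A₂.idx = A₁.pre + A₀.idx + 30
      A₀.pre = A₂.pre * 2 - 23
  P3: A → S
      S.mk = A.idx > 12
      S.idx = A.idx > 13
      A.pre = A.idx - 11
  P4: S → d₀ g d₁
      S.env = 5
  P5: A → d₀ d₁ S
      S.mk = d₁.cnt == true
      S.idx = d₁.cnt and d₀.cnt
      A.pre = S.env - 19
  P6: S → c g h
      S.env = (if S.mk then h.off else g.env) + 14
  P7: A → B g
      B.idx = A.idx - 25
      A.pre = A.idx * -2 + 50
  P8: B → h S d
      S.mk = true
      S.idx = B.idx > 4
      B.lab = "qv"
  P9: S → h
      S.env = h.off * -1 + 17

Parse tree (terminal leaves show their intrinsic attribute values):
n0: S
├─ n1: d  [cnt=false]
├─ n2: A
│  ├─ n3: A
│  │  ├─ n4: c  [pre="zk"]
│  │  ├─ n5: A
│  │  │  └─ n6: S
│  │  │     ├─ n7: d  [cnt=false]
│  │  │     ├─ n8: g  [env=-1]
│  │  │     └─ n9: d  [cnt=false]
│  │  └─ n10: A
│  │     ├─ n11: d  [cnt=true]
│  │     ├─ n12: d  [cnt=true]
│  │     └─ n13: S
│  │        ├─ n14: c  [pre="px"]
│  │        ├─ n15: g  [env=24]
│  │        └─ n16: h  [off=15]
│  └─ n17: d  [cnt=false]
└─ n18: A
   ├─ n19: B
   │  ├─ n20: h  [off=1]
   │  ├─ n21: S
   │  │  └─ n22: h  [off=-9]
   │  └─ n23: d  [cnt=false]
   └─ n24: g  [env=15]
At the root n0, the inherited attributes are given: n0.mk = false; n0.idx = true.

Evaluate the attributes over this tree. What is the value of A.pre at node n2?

1. n0.mk = false  [given at root]
2. n0.idx = true  [given at root]
3. n1.cnt = false  [terminal]
4. n2.idx = 19  [19]
5. n3.idx = -8  [-8]
6. n4.pre = "zk"  [terminal]
7. n5.idx = 13  [13]
8. n6.mk = true  [A.idx > 12]
9. n6.idx = false  [A.idx > 13]
10. n7.cnt = false  [terminal]
11. n8.env = -1  [terminal]
12. n9.cnt = false  [terminal]
13. n6.env = 5  [5]
14. n5.pre = 2  [A.idx - 11]
15. n10.idx = 24  [A₁.pre + A₀.idx + 30]
16. n11.cnt = true  [terminal]
17. n12.cnt = true  [terminal]
18. n13.mk = true  [d₁.cnt == true]
19. n13.idx = true  [d₁.cnt and d₀.cnt]
20. n14.pre = "px"  [terminal]
21. n15.env = 24  [terminal]
22. n16.off = 15  [terminal]
23. n13.env = 29  [(if S.mk then h.off else g.env) + 14]
24. n10.pre = 10  [S.env - 19]
25. n3.pre = -3  [A₂.pre * 2 - 23]
26. n17.cnt = false  [terminal]
27. n2.pre = -2  [A₀.idx + A₁.pre - 18]
28. n18.idx = 29  [29]
29. n19.idx = 4  [A.idx - 25]
30. n20.off = 1  [terminal]
31. n21.mk = true  [true]
32. n21.idx = false  [B.idx > 4]
33. n22.off = -9  [terminal]
34. n21.env = 26  [h.off * -1 + 17]
35. n23.cnt = false  [terminal]
36. n19.lab = "qv"  ["qv"]
37. n24.env = 15  [terminal]
38. n18.pre = -8  [A.idx * -2 + 50]
39. n0.env = 19  [A₀.pre + 21]

-2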